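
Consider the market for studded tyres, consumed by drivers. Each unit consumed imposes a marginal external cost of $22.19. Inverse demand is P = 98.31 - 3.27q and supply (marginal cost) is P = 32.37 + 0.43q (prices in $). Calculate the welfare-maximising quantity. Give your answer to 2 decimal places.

q* = 11.82

Social marginal benefit = demand − MEC = 76.12 - 3.27q.
Set SMB = MC: 76.12 - 3.27q = 32.37 + 0.43q → q* = 11.8243.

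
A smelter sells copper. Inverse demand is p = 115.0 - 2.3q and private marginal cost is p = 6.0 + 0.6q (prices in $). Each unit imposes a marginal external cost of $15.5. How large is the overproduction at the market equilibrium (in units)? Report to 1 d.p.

Market equilibrium (private): 6.0 + 0.6q = 115.0 - 2.3q → q_m = 37.5862.
Social marginal cost = private MC + MEC = 21.5 + 0.6q.
Set SMC = demand: 21.5 + 0.6q = 115.0 - 2.3q → q* = 32.2414.
Gap = |37.5862 − 32.2414| = 5.3448.

5.3 units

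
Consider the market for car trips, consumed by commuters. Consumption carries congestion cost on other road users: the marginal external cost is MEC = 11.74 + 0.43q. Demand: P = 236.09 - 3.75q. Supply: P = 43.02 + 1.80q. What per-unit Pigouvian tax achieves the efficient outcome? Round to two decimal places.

Social marginal benefit = demand − MEC = 224.35 - 4.18q.
Set SMB = MC: 224.35 - 4.18q = 43.02 + 1.80q → q* = 30.3227.
The Pigouvian tax equals MEC at q*: 11.74 + 0.43×30.3227 = 24.7788.

tax = 24.78 per unit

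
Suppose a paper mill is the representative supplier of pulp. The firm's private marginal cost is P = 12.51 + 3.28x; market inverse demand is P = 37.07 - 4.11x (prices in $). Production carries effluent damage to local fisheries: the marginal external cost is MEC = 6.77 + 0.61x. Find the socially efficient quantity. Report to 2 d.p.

Social marginal cost = private MC + MEC = 19.28 + 3.89x.
Set SMC = demand: 19.28 + 3.89x = 37.07 - 4.11x → x* = 2.2238.

x* = 2.22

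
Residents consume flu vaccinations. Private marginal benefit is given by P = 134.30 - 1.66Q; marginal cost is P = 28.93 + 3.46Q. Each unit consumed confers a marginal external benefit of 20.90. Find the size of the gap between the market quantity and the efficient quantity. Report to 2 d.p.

4.08 units

Market equilibrium (private): 28.93 + 3.46Q = 134.30 - 1.66Q → Q_m = 20.5801.
Social marginal benefit = demand + MEB = 155.20 - 1.66Q.
Set SMB = MC: 155.20 - 1.66Q = 28.93 + 3.46Q → Q* = 24.6621.
Gap = |20.5801 − 24.6621| = 4.0820.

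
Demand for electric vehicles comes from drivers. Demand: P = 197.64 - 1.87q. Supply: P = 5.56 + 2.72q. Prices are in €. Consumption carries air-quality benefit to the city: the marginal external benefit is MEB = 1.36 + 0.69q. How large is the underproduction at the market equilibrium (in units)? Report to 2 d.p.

Market equilibrium (private): 5.56 + 2.72q = 197.64 - 1.87q → q_m = 41.8475.
Social marginal benefit = demand + MEB = 199.00 - 1.18q.
Set SMB = MC: 199.00 - 1.18q = 5.56 + 2.72q → q* = 49.6000.
Gap = |41.8475 − 49.6000| = 7.7525.

7.75 units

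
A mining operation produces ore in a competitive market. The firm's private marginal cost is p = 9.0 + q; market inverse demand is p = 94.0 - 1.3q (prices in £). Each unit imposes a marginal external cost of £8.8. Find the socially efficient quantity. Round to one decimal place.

Social marginal cost = private MC + MEC = 17.8 + q.
Set SMC = demand: 17.8 + q = 94.0 - 1.3q → q* = 33.1304.

q* = 33.1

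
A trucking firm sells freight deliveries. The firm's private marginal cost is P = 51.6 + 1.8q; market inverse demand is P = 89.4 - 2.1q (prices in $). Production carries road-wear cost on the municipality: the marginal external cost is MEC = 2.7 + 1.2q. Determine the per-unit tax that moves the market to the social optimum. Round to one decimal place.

Social marginal cost = private MC + MEC = 54.3 + 3.0q.
Set SMC = demand: 54.3 + 3.0q = 89.4 - 2.1q → q* = 6.8824.
The Pigouvian tax equals MEC at q*: 2.7 + 1.2×6.8824 = 10.9589.

tax = $11.0 per unit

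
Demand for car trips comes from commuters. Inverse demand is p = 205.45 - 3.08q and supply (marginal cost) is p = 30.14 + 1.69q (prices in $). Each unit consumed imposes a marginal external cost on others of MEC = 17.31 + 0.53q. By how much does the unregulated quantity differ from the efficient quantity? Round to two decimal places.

6.94 units

Market equilibrium (private): 30.14 + 1.69q = 205.45 - 3.08q → q_m = 36.7526.
Social marginal benefit = demand − MEC = 188.14 - 3.61q.
Set SMB = MC: 188.14 - 3.61q = 30.14 + 1.69q → q* = 29.8113.
Gap = |36.7526 − 29.8113| = 6.9413.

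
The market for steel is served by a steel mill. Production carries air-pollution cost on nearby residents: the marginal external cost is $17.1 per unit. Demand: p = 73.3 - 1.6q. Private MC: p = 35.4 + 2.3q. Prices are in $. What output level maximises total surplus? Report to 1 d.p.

q* = 5.3

Social marginal cost = private MC + MEC = 52.5 + 2.3q.
Set SMC = demand: 52.5 + 2.3q = 73.3 - 1.6q → q* = 5.3333.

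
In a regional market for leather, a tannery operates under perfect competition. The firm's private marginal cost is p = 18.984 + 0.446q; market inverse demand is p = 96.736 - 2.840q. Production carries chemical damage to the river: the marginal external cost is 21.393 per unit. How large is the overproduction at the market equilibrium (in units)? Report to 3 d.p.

Market equilibrium (private): 18.984 + 0.446q = 96.736 - 2.840q → q_m = 23.6616.
Social marginal cost = private MC + MEC = 40.377 + 0.446q.
Set SMC = demand: 40.377 + 0.446q = 96.736 - 2.840q → q* = 17.1512.
Gap = |23.6616 − 17.1512| = 6.5104.

6.510 units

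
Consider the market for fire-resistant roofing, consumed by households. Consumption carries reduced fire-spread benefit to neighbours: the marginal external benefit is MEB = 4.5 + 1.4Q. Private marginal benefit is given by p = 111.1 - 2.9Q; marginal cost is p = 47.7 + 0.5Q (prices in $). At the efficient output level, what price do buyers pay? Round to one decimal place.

Social marginal benefit = demand + MEB = 115.6 - 1.5Q.
Set SMB = MC: 115.6 - 1.5Q = 47.7 + 0.5Q → Q* = 33.9500.
Consumer price on the demand curve at Q*: 111.1 − 2.9×33.9500 = 12.6450.

P = $12.6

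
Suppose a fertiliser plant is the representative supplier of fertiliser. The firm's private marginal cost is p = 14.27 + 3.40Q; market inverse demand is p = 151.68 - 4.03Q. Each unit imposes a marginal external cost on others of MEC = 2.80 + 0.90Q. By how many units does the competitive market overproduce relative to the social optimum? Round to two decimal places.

Market equilibrium (private): 14.27 + 3.40Q = 151.68 - 4.03Q → Q_m = 18.4939.
Social marginal cost = private MC + MEC = 17.07 + 4.30Q.
Set SMC = demand: 17.07 + 4.30Q = 151.68 - 4.03Q → Q* = 16.1597.
Gap = |18.4939 − 16.1597| = 2.3342.

2.33 units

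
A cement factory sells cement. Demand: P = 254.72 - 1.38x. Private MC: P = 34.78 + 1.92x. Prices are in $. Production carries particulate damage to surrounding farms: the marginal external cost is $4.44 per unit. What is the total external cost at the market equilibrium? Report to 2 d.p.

$295.92

Market equilibrium (private): 34.78 + 1.92x = 254.72 - 1.38x → x_m = 66.6485.
Total external cost = MEC × x_m = 4.44 × 66.6485 = 295.9193.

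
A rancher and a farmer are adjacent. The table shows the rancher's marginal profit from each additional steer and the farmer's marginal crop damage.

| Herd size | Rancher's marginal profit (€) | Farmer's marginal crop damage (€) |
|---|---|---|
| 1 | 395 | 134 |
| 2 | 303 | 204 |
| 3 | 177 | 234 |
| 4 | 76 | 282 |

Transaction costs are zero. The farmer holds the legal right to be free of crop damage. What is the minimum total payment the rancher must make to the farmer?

Efficient level: marginal profit ≥ marginal crop damage through level 2, so k* = 2.
With the farmer holding the right, the rancher must at least compensate total damage at k*: 134 + 204 = 338.

€338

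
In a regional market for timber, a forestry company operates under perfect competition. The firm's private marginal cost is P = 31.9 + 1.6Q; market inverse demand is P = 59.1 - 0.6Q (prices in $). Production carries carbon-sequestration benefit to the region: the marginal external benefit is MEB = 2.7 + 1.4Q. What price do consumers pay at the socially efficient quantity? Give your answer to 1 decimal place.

Social marginal cost = private MC − MEB = 29.2 + 0.2Q.
Set SMC = demand: 29.2 + 0.2Q = 59.1 - 0.6Q → Q* = 37.3750.
Consumer price on the demand curve at Q*: 59.1 − 0.6×37.3750 = 36.6750.

P = $36.7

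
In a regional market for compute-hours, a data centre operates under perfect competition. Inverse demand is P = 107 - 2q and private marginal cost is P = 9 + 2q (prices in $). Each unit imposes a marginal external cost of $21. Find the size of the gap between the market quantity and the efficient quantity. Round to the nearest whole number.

5 units

Market equilibrium (private): 9 + 2q = 107 - 2q → q_m = 24.5000.
Social marginal cost = private MC + MEC = 30 + 2q.
Set SMC = demand: 30 + 2q = 107 - 2q → q* = 19.2500.
Gap = |24.5000 − 19.2500| = 5.2500.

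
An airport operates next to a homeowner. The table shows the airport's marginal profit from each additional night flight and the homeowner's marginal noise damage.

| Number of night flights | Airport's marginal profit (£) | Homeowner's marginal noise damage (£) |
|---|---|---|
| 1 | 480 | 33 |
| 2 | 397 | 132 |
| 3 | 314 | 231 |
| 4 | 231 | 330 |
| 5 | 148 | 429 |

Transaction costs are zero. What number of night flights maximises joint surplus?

Bargaining reaches the level where marginal profit last exceeds marginal noise damage.
That holds through level 3 (314 ≥ 231) but not at 4 (231 < 330).

3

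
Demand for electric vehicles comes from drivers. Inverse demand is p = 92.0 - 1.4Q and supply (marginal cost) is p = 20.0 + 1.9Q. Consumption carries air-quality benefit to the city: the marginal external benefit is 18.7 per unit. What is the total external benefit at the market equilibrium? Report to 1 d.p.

Market equilibrium (private): 20.0 + 1.9Q = 92.0 - 1.4Q → Q_m = 21.8182.
Total external benefit = MEB × Q_m = 18.7 × 21.8182 = 408.0003.

408.0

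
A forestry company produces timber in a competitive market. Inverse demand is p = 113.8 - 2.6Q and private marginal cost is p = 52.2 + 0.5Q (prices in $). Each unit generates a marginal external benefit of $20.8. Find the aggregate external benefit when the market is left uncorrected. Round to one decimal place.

Market equilibrium (private): 52.2 + 0.5Q = 113.8 - 2.6Q → Q_m = 19.8710.
Total external benefit = MEB × Q_m = 20.8 × 19.8710 = 413.3168.

$413.3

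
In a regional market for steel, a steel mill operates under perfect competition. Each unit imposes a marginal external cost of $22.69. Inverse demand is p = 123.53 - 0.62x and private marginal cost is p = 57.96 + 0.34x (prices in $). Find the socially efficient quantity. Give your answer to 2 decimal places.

Social marginal cost = private MC + MEC = 80.65 + 0.34x.
Set SMC = demand: 80.65 + 0.34x = 123.53 - 0.62x → x* = 44.6667.

x* = 44.67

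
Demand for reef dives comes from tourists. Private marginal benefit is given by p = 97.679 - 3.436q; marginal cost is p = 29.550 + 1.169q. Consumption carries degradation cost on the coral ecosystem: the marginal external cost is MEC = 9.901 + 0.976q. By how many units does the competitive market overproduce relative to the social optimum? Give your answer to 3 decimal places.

Market equilibrium (private): 29.550 + 1.169q = 97.679 - 3.436q → q_m = 14.7946.
Social marginal benefit = demand − MEC = 87.778 - 4.412q.
Set SMB = MC: 87.778 - 4.412q = 29.550 + 1.169q → q* = 10.4333.
Gap = |14.7946 − 10.4333| = 4.3613.

4.361 units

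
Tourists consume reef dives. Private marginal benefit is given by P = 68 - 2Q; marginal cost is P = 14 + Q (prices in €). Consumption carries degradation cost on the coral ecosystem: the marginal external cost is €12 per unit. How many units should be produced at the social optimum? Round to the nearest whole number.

Social marginal benefit = demand − MEC = 56 - 2Q.
Set SMB = MC: 56 - 2Q = 14 + Q → Q* = 14.0000.

Q* = 14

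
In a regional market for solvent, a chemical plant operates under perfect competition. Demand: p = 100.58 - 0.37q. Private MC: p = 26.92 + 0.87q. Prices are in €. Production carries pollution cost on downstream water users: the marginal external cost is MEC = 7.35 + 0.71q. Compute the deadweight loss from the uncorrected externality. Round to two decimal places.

DWL = €628.94

Market equilibrium (private): 26.92 + 0.87q = 100.58 - 0.37q → q_m = 59.4032.
Social marginal cost = private MC + MEC = 34.27 + 1.58q.
Set SMC = demand: 34.27 + 1.58q = 100.58 - 0.37q → q* = 34.0051.
The welfare-loss triangle has base |q_m − q*| and height MEC(q_m) (the vertical gap between SMC and demand is zero at q* and MEC at q_m).
DWL = ½ × 25.3981 × 49.5263 = 628.9370.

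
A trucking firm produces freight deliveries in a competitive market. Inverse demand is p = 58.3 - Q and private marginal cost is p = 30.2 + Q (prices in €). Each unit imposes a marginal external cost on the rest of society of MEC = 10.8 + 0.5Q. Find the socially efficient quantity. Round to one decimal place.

Q* = 6.9

Social marginal cost = private MC + MEC = 41.0 + 1.5Q.
Set SMC = demand: 41.0 + 1.5Q = 58.3 - Q → Q* = 6.9200.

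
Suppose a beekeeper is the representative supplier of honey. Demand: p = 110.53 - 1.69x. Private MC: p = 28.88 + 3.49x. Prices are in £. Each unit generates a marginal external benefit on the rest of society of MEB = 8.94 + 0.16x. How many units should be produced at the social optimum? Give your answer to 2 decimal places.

x* = 18.05

Social marginal cost = private MC − MEB = 19.94 + 3.33x.
Set SMC = demand: 19.94 + 3.33x = 110.53 - 1.69x → x* = 18.0458.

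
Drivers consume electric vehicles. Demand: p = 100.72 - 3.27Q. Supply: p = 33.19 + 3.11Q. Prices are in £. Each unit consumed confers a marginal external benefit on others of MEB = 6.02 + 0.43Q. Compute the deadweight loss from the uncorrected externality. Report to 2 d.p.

DWL = £9.39

Market equilibrium (private): 33.19 + 3.11Q = 100.72 - 3.27Q → Q_m = 10.5846.
Social marginal benefit = demand + MEB = 106.74 - 2.84Q.
Set SMB = MC: 106.74 - 2.84Q = 33.19 + 3.11Q → Q* = 12.3613.
Between Q* and Q_m the wedge SMB − MC runs linearly from 0 to MEB(Q_m), so the loss is a triangle.
DWL = ½ × 1.7767 × 10.5714 = 9.3911.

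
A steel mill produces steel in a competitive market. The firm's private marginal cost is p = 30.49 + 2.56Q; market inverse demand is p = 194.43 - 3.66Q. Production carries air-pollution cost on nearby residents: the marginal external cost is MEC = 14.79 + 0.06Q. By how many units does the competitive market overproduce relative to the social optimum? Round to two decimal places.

2.61 units

Market equilibrium (private): 30.49 + 2.56Q = 194.43 - 3.66Q → Q_m = 26.3569.
Social marginal cost = private MC + MEC = 45.28 + 2.62Q.
Set SMC = demand: 45.28 + 2.62Q = 194.43 - 3.66Q → Q* = 23.7500.
Gap = |26.3569 − 23.7500| = 2.6069.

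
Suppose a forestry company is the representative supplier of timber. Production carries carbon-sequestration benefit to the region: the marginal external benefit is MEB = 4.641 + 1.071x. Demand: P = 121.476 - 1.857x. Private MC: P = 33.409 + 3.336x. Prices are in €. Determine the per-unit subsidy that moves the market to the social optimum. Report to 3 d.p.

Social marginal cost = private MC − MEB = 28.768 + 2.265x.
Set SMC = demand: 28.768 + 2.265x = 121.476 - 1.857x → x* = 22.4910.
The Pigouvian subsidy equals MEB at x*: 4.641 + 1.071×22.4910 = 28.7289.

subsidy = €28.729 per unit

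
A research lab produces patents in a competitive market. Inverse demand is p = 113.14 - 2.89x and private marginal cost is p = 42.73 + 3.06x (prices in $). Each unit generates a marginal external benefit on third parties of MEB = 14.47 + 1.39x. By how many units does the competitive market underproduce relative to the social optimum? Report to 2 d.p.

6.78 units

Market equilibrium (private): 42.73 + 3.06x = 113.14 - 2.89x → x_m = 11.8336.
Social marginal cost = private MC − MEB = 28.26 + 1.67x.
Set SMC = demand: 28.26 + 1.67x = 113.14 - 2.89x → x* = 18.6140.
Gap = |11.8336 − 18.6140| = 6.7804.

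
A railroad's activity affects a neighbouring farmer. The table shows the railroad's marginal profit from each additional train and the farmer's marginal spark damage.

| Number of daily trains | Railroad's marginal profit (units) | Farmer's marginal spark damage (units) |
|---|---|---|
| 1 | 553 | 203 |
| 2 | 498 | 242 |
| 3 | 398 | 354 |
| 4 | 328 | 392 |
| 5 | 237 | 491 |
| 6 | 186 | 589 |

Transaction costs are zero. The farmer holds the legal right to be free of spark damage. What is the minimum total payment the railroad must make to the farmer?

Efficient level: marginal profit ≥ marginal spark damage through level 3, so k* = 3.
With the farmer holding the right, the railroad must at least compensate total damage at k*: 203 + 242 + 354 = 799.

799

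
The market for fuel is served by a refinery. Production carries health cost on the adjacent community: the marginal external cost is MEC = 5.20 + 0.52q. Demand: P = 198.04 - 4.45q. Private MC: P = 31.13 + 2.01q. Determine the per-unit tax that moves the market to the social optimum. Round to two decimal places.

tax = 17.25 per unit

Social marginal cost = private MC + MEC = 36.33 + 2.53q.
Set SMC = demand: 36.33 + 2.53q = 198.04 - 4.45q → q* = 23.1676.
The Pigouvian tax equals MEC at q*: 5.20 + 0.52×23.1676 = 17.2472.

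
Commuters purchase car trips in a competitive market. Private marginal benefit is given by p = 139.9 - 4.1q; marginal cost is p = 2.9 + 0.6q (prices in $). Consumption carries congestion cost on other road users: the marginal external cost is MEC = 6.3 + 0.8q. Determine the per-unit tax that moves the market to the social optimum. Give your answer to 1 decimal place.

tax = $25.3 per unit

Social marginal benefit = demand − MEC = 133.6 - 4.9q.
Set SMB = MC: 133.6 - 4.9q = 2.9 + 0.6q → q* = 23.7636.
The Pigouvian tax equals MEC at q*: 6.3 + 0.8×23.7636 = 25.3109.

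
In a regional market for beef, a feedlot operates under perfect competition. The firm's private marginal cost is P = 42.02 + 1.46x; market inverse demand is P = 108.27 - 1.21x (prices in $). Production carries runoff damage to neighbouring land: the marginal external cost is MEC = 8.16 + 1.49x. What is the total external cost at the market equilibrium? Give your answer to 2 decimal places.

Market equilibrium (private): 42.02 + 1.46x = 108.27 - 1.21x → x_m = 24.8127.
Total external cost = ∫₀^{x_m} (8.16 + 1.49x) dx = 8.16×24.8127 + ½×1.49×24.8127² = 661.1458.

$661.15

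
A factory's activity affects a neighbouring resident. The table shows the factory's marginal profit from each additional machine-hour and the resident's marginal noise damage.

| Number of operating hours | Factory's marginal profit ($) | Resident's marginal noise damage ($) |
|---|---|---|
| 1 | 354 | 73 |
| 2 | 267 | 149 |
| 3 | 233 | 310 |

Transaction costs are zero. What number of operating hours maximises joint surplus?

Bargaining reaches the level where marginal profit last exceeds marginal noise damage.
That holds through level 2 (267 ≥ 149) but not at 3 (233 < 310).

2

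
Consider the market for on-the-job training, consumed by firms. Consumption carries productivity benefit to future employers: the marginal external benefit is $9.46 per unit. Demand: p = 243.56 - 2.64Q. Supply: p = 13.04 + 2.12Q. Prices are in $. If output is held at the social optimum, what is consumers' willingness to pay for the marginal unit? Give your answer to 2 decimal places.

P = $110.46

Social marginal benefit = demand + MEB = 253.02 - 2.64Q.
Set SMB = MC: 253.02 - 2.64Q = 13.04 + 2.12Q → Q* = 50.4160.
Consumer price on the demand curve at Q*: 243.56 − 2.64×50.4160 = 110.4618.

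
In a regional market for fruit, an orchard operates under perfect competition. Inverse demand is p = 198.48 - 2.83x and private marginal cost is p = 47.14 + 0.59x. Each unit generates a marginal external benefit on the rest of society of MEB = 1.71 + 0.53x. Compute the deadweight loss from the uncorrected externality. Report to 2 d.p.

Market equilibrium (private): 47.14 + 0.59x = 198.48 - 2.83x → x_m = 44.2515.
Social marginal cost = private MC − MEB = 45.43 + 0.06x.
Set SMC = demand: 45.43 + 0.06x = 198.48 - 2.83x → x* = 52.9585.
Height of the DWL triangle at x_m is demand(x_m) − SMC(x_m) = MEB(x_m) = 25.1633.
DWL = ½ × 8.7070 × 25.1633 = 109.5484.

DWL = 109.55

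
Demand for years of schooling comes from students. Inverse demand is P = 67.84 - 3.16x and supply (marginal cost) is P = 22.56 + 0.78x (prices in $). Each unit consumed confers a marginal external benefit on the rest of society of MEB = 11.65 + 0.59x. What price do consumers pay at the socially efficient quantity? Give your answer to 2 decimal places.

P = $14.14

Social marginal benefit = demand + MEB = 79.49 - 2.57x.
Set SMB = MC: 79.49 - 2.57x = 22.56 + 0.78x → x* = 16.9940.
Consumer price on the demand curve at x*: 67.84 − 3.16×16.9940 = 14.1390.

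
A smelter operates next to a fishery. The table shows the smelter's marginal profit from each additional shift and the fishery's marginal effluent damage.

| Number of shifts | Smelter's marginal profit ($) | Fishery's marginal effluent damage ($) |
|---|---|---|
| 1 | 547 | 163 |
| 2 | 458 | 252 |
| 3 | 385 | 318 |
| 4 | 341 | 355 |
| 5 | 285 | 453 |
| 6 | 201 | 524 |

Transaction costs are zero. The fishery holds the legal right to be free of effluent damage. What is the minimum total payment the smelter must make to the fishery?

Efficient level: marginal profit ≥ marginal effluent damage through level 3, so k* = 3.
With the fishery holding the right, the smelter must at least compensate total damage at k*: 163 + 252 + 318 = 733.

$733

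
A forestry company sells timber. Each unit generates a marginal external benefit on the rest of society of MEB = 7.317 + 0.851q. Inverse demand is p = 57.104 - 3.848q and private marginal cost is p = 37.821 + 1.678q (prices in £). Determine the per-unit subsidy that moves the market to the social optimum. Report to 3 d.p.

subsidy = £12.159 per unit

Social marginal cost = private MC − MEB = 30.504 + 0.827q.
Set SMC = demand: 30.504 + 0.827q = 57.104 - 3.848q → q* = 5.6898.
The Pigouvian subsidy equals MEB at q*: 7.317 + 0.851×5.6898 = 12.1590.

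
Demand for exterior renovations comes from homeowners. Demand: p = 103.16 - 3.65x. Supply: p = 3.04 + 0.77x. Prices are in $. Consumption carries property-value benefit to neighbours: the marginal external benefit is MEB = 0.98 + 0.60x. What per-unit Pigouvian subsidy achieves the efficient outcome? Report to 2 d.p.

subsidy = $16.86 per unit

Social marginal benefit = demand + MEB = 104.14 - 3.05x.
Set SMB = MC: 104.14 - 3.05x = 3.04 + 0.77x → x* = 26.4660.
The Pigouvian subsidy equals MEB at x*: 0.98 + 0.60×26.4660 = 16.8596.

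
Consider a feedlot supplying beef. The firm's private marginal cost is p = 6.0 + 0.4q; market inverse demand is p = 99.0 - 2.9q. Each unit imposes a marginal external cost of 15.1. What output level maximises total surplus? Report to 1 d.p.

Social marginal cost = private MC + MEC = 21.1 + 0.4q.
Set SMC = demand: 21.1 + 0.4q = 99.0 - 2.9q → q* = 23.6061.

q* = 23.6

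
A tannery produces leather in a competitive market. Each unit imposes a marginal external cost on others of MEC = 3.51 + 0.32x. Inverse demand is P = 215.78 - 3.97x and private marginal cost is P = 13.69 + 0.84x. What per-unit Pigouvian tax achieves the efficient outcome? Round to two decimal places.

Social marginal cost = private MC + MEC = 17.20 + 1.16x.
Set SMC = demand: 17.20 + 1.16x = 215.78 - 3.97x → x* = 38.7096.
The Pigouvian tax equals MEC at x*: 3.51 + 0.32×38.7096 = 15.8971.

tax = 15.90 per unit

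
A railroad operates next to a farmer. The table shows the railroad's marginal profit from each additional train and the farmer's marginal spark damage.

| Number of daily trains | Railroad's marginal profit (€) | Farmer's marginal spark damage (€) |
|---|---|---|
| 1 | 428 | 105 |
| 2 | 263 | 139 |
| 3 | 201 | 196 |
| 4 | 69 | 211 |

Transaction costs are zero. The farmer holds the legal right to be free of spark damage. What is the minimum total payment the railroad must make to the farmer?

Efficient level: marginal profit ≥ marginal spark damage through level 3, so k* = 3.
With the farmer holding the right, the railroad must at least compensate total damage at k*: 105 + 139 + 196 = 440.

€440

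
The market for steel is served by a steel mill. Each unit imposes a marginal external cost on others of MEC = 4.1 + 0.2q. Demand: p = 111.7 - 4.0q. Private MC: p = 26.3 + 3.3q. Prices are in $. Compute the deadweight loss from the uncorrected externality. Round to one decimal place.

Market equilibrium (private): 26.3 + 3.3q = 111.7 - 4.0q → q_m = 11.6986.
Social marginal cost = private MC + MEC = 30.4 + 3.5q.
Set SMC = demand: 30.4 + 3.5q = 111.7 - 4.0q → q* = 10.8400.
The welfare-loss triangle has base |q_m − q*| and height MEC(q_m) (the vertical gap between SMC and demand is zero at q* and MEC at q_m).
DWL = ½ × 0.8586 × 6.4397 = 2.7646.

DWL = $2.8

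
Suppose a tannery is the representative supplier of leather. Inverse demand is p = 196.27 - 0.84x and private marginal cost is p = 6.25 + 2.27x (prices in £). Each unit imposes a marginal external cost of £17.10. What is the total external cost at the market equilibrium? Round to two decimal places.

£1044.80

Market equilibrium (private): 6.25 + 2.27x = 196.27 - 0.84x → x_m = 61.0997.
Total external cost = MEC × x_m = 17.10 × 61.0997 = 1044.8049.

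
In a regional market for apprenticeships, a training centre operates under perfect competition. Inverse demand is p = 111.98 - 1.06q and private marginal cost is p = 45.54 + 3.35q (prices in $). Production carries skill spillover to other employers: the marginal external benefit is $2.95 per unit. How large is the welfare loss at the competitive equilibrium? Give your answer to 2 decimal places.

Market equilibrium (private): 45.54 + 3.35q = 111.98 - 1.06q → q_m = 15.0658.
Social marginal cost = private MC − MEB = 42.59 + 3.35q.
Set SMC = demand: 42.59 + 3.35q = 111.98 - 1.06q → q* = 15.7347.
Between q* and q_m the wedge demand − SMC runs linearly from 0 to MEB(q_m), so the loss is a triangle.
DWL = ½ × 0.6689 × 2.9500 = 0.9866.

DWL = $0.99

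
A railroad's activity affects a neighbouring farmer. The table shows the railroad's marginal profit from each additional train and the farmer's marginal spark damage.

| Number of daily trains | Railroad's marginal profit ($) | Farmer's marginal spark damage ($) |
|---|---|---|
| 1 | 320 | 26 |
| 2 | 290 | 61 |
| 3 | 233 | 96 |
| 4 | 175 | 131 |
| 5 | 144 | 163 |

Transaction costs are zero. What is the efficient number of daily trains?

4

Bargaining reaches the level where marginal profit last exceeds marginal spark damage.
That holds through level 4 (175 ≥ 131) but not at 5 (144 < 163).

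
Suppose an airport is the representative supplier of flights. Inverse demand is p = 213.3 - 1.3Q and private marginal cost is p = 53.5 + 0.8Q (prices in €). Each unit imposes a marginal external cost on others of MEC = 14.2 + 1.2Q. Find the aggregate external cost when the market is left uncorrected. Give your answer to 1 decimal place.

Market equilibrium (private): 53.5 + 0.8Q = 213.3 - 1.3Q → Q_m = 76.0952.
Total external cost = ∫₀^{Q_m} (14.2 + 1.2Q) dQ = 14.2×76.0952 + ½×1.2×76.0952² = 4554.8395.

€4554.8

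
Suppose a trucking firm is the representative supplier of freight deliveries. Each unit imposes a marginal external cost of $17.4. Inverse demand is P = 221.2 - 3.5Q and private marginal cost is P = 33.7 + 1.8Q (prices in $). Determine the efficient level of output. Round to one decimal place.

Social marginal cost = private MC + MEC = 51.1 + 1.8Q.
Set SMC = demand: 51.1 + 1.8Q = 221.2 - 3.5Q → Q* = 32.0943.

Q* = 32.1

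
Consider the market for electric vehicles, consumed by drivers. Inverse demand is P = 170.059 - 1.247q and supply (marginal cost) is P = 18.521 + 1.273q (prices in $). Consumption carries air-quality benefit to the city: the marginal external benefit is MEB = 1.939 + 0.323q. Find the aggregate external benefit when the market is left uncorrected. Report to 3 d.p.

$700.602

Market equilibrium (private): 18.521 + 1.273q = 170.059 - 1.247q → q_m = 60.1341.
Total external benefit = ∫₀^{q_m} (1.939 + 0.323q) dq = 1.939×60.1341 + ½×0.323×60.1341² = 700.6018.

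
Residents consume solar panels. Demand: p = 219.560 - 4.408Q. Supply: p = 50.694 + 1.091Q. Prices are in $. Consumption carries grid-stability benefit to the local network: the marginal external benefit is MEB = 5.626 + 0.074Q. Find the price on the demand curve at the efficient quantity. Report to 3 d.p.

Social marginal benefit = demand + MEB = 225.186 - 4.334Q.
Set SMB = MC: 225.186 - 4.334Q = 50.694 + 1.091Q → Q* = 32.1644.
Consumer price on the demand curve at Q*: 219.560 − 4.408×32.1644 = 77.7793.

P = $77.779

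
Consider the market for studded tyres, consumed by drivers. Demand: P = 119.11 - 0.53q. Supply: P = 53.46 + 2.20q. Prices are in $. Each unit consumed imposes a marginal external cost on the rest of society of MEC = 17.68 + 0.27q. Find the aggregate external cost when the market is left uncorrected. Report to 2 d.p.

Market equilibrium (private): 53.46 + 2.20q = 119.11 - 0.53q → q_m = 24.0476.
Total external cost = ∫₀^{q_m} (17.68 + 0.27q) dq = 17.68×24.0476 + ½×0.27×24.0476² = 503.2303.

$503.23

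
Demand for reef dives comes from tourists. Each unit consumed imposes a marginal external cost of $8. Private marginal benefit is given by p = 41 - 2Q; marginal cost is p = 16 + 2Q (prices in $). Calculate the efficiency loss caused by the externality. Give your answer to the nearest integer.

Market equilibrium (private): 16 + 2Q = 41 - 2Q → Q_m = 6.2500.
Social marginal benefit = demand − MEC = 33 - 2Q.
Set SMB = MC: 33 - 2Q = 16 + 2Q → Q* = 4.2500.
Height of the DWL triangle at Q_m is MC(Q_m) − SMB(Q_m) = MEC(Q_m) = 8.0000.
DWL = ½ × 2.0000 × 8.0000 = 8.0000.

DWL = $8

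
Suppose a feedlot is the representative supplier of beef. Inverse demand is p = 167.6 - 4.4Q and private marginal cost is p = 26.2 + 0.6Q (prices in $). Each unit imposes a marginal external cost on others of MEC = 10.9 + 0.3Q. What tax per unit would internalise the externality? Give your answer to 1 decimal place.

tax = $18.3 per unit

Social marginal cost = private MC + MEC = 37.1 + 0.9Q.
Set SMC = demand: 37.1 + 0.9Q = 167.6 - 4.4Q → Q* = 24.6226.
The Pigouvian tax equals MEC at Q*: 10.9 + 0.3×24.6226 = 18.2868.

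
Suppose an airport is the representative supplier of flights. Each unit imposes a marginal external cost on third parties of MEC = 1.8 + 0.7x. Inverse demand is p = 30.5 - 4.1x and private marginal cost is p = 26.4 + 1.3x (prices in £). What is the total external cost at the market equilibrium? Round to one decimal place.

£1.6

Market equilibrium (private): 26.4 + 1.3x = 30.5 - 4.1x → x_m = 0.7593.
Total external cost = ∫₀^{x_m} (1.8 + 0.7x) dx = 1.8×0.7593 + ½×0.7×0.7593² = 1.5685.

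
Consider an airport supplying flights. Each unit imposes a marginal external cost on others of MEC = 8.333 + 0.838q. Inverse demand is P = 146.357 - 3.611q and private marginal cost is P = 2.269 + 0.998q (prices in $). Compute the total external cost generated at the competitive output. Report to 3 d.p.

Market equilibrium (private): 2.269 + 0.998q = 146.357 - 3.611q → q_m = 31.2623.
Total external cost = ∫₀^{q_m} (8.333 + 0.838q) dq = 8.333×31.2623 + ½×0.838×31.2623² = 670.0106.

$670.011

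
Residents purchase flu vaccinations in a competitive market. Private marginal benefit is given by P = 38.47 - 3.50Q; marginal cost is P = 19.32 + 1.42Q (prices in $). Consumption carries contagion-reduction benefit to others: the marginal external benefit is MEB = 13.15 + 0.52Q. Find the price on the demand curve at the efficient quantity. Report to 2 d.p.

P = $12.78

Social marginal benefit = demand + MEB = 51.62 - 2.98Q.
Set SMB = MC: 51.62 - 2.98Q = 19.32 + 1.42Q → Q* = 7.3409.
Consumer price on the demand curve at Q*: 38.47 − 3.50×7.3409 = 12.7769.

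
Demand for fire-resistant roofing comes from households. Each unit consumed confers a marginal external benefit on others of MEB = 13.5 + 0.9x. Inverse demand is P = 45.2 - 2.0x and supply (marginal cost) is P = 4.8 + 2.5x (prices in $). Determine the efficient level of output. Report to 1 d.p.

x* = 15.0

Social marginal benefit = demand + MEB = 58.7 - 1.1x.
Set SMB = MC: 58.7 - 1.1x = 4.8 + 2.5x → x* = 14.9722.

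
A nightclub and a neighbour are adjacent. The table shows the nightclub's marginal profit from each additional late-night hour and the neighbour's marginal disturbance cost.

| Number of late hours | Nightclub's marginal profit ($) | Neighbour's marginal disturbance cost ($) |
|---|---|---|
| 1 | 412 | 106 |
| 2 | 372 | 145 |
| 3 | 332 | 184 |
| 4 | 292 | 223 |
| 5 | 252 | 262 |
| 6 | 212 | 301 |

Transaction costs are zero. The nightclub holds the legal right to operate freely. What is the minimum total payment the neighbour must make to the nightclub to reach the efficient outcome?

$464

Left alone the nightclub would choose level 6 (marginal profit stays positive).
Efficient level: k* = 4 (marginal profit ≥ marginal disturbance cost through 4).
The neighbour must at least cover the nightclub's forgone profit from cutting 6→4: 252 + 212 = 464.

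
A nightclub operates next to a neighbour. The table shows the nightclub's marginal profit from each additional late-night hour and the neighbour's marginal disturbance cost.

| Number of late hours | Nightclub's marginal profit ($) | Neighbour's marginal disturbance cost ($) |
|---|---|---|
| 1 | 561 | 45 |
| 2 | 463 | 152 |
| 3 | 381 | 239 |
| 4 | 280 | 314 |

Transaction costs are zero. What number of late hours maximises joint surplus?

3

Bargaining reaches the level where marginal profit last exceeds marginal disturbance cost.
That holds through level 3 (381 ≥ 239) but not at 4 (280 < 314).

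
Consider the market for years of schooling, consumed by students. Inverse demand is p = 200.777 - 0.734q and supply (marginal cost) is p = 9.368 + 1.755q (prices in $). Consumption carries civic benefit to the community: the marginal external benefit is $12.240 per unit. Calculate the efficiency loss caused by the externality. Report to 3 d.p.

DWL = $30.096

Market equilibrium (private): 9.368 + 1.755q = 200.777 - 0.734q → q_m = 76.9020.
Social marginal benefit = demand + MEB = 213.017 - 0.734q.
Set SMB = MC: 213.017 - 0.734q = 9.368 + 1.755q → q* = 81.8196.
The loss is the area between SMB and MC from q* to q_m; with linear curves that's a triangle of height MEB(q_m).
DWL = ½ × 4.9176 × 12.2400 = 30.0957.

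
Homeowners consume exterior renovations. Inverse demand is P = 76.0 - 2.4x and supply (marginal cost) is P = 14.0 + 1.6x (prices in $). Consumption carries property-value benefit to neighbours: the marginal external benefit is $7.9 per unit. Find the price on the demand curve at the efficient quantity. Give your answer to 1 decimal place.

Social marginal benefit = demand + MEB = 83.9 - 2.4x.
Set SMB = MC: 83.9 - 2.4x = 14.0 + 1.6x → x* = 17.4750.
Consumer price on the demand curve at x*: 76.0 − 2.4×17.4750 = 34.0600.

P = $34.1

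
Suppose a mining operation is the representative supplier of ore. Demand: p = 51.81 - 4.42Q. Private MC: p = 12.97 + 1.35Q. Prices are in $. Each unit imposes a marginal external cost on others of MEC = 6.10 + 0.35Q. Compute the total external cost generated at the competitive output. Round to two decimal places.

Market equilibrium (private): 12.97 + 1.35Q = 51.81 - 4.42Q → Q_m = 6.7314.
Total external cost = ∫₀^{Q_m} (6.10 + 0.35Q) dQ = 6.10×6.7314 + ½×0.35×6.7314² = 48.9911.

$48.99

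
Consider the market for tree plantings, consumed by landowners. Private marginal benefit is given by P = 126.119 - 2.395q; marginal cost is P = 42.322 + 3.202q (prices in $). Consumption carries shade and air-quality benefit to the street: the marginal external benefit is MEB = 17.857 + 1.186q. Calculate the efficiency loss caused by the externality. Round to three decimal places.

Market equilibrium (private): 42.322 + 3.202q = 126.119 - 2.395q → q_m = 14.9718.
Social marginal benefit = demand + MEB = 143.976 - 1.209q.
Set SMB = MC: 143.976 - 1.209q = 42.322 + 3.202q → q* = 23.0456.
Height of the DWL triangle at q_m is SMB(q_m) − MC(q_m) = MEB(q_m) = 35.6135.
DWL = ½ × 8.0738 × 35.6135 = 143.7681.

DWL = $143.768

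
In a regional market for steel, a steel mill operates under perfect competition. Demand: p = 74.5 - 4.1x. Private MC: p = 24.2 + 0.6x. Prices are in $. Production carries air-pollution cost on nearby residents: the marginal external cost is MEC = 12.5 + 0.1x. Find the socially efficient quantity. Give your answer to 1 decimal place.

x* = 7.9

Social marginal cost = private MC + MEC = 36.7 + 0.7x.
Set SMC = demand: 36.7 + 0.7x = 74.5 - 4.1x → x* = 7.8750.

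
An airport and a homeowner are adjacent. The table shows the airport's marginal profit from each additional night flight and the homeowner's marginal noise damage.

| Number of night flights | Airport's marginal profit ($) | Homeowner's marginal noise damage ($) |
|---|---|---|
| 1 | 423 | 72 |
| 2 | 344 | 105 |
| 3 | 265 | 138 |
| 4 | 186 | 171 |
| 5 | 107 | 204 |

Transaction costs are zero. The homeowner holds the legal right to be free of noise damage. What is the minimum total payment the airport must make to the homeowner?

Efficient level: marginal profit ≥ marginal noise damage through level 4, so k* = 4.
With the homeowner holding the right, the airport must at least compensate total damage at k*: 72 + 105 + 138 + 171 = 486.

$486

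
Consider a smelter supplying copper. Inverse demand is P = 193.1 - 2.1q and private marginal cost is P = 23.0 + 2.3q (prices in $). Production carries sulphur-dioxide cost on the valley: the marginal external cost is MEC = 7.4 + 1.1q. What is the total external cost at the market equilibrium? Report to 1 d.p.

Market equilibrium (private): 23.0 + 2.3q = 193.1 - 2.1q → q_m = 38.6591.
Total external cost = ∫₀^{q_m} (7.4 + 1.1q) dq = 7.4×38.6591 + ½×1.1×38.6591² = 1108.0666.

$1108.1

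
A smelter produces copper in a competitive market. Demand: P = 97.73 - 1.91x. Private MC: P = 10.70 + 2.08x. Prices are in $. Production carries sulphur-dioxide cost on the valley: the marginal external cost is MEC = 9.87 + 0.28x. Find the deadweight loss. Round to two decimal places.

DWL = $29.89

Market equilibrium (private): 10.70 + 2.08x = 97.73 - 1.91x → x_m = 21.8120.
Social marginal cost = private MC + MEC = 20.57 + 2.36x.
Set SMC = demand: 20.57 + 2.36x = 97.73 - 1.91x → x* = 18.0703.
The loss is the area between SMC and demand from x* to x_m; with linear curves that's a triangle of height MEC(x_m).
DWL = ½ × 3.7417 × 15.9774 = 29.8913.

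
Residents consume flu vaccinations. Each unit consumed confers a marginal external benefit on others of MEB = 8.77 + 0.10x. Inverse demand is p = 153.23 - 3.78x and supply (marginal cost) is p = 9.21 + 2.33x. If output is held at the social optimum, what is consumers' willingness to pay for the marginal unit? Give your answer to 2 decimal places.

P = 57.13

Social marginal benefit = demand + MEB = 162.00 - 3.68x.
Set SMB = MC: 162.00 - 3.68x = 9.21 + 2.33x → x* = 25.4226.
Consumer price on the demand curve at x*: 153.23 − 3.78×25.4226 = 57.1326.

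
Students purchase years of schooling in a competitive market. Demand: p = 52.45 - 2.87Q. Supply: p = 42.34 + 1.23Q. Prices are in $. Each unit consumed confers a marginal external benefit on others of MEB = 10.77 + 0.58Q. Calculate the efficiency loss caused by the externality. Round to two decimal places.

DWL = $21.14

Market equilibrium (private): 42.34 + 1.23Q = 52.45 - 2.87Q → Q_m = 2.4659.
Social marginal benefit = demand + MEB = 63.22 - 2.29Q.
Set SMB = MC: 63.22 - 2.29Q = 42.34 + 1.23Q → Q* = 5.9318.
The loss is the area between SMB and MC from Q* to Q_m; with linear curves that's a triangle of height MEB(Q_m).
DWL = ½ × 3.4659 × 12.2002 = 21.1423.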